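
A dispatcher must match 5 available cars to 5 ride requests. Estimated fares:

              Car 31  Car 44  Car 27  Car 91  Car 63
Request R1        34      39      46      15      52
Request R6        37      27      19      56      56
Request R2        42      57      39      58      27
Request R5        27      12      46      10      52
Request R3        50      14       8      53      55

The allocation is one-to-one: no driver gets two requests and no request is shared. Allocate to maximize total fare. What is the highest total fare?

Optimal: Car 31→Request R3 ($50), Car 44→Request R2 ($57), Car 27→Request R1 ($46), Car 91→Request R6 ($56), Car 63→Request R5 ($52) — total 50+57+46+56+52 = $261.
Max-entry greedy (repeatedly take the single best remaining cell) gives $222, worse by 39.
No other one-to-one assignment exceeds $261.

Max total: $261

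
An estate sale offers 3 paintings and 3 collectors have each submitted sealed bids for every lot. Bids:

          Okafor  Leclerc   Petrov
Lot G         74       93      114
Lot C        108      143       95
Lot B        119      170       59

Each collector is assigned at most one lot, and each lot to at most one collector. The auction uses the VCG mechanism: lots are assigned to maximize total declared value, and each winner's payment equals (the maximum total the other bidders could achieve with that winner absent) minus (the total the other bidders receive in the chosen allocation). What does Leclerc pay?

Efficient allocation: Okafor→Lot C ($108), Leclerc→Lot B ($170), Petrov→Lot G ($114); total welfare W = $392.
Leclerc receives Lot B at value $170, so the others get W − 170 = $222.
Without Leclerc: best allocation of the remaining 2 bidders over all 3 lots is Okafor→Lot B ($119), Petrov→Lot G ($114), total $233.
VCG payment = (others' best without Leclerc) − (others' welfare with Leclerc) = 233 − 222 = $11.

Leclerc pays $11.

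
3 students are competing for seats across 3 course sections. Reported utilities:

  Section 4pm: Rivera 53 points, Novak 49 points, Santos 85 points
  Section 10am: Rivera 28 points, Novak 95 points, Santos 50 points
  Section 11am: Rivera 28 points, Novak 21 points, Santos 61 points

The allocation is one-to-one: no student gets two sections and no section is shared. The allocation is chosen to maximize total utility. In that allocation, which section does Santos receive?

Santos receives Section 11am.

This is a one-to-one assignment (maximum-weight bipartite matching).
Optimal: Rivera→Section 4pm (53 points), Novak→Section 10am (95 points), Santos→Section 11am (61 points) — total 53+95+61 = 209 points.
Column-greedy (each section in turn goes to its best remaining student) gives 208 points, worse by 1.
Santos's own top section is Section 4pm (85 points), but forcing Santos→Section 4pm and reassigning the rest optimally gives only 208 points — worse by 1.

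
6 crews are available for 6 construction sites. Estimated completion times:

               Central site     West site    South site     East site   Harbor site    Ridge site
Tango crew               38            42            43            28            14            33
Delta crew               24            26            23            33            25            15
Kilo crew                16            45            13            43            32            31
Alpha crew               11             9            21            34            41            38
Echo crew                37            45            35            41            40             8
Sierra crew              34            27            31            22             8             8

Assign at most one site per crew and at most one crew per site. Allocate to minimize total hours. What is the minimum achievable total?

Min total: 90 hours

Optimal: Tango crew→East site (28 hours), Delta crew→Central site (24 hours), Kilo crew→South site (13 hours), Alpha crew→West site (9 hours), Echo crew→Ridge site (8 hours), Sierra crew→Harbor site (8 hours) — total 28+24+13+9+8+8 = 90 hours.
Row-greedy (each crew in turn takes its cheapest remaining site) gives 110 hours, worse by 20.
No other one-to-one assignment undercuts 90 hours.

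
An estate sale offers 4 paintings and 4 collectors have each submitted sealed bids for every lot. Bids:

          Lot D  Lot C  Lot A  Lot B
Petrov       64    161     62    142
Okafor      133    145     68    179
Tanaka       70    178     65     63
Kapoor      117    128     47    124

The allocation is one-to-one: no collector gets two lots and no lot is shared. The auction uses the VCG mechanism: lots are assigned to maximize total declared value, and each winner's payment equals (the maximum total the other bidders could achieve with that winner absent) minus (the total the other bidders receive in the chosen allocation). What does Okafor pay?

Efficient allocation: Petrov→Lot A ($62), Okafor→Lot B ($179), Tanaka→Lot C ($178), Kapoor→Lot D ($117); total welfare W = $536.
Okafor receives Lot B at value $179, so the others get W − 179 = $357.
Without Okafor: best allocation of the remaining 3 bidders over all 4 lots is Petrov→Lot B ($142), Tanaka→Lot C ($178), Kapoor→Lot D ($117), total $437.
VCG payment = (others' best without Okafor) − (others' welfare with Okafor) = 437 − 357 = $80.

Okafor pays $80.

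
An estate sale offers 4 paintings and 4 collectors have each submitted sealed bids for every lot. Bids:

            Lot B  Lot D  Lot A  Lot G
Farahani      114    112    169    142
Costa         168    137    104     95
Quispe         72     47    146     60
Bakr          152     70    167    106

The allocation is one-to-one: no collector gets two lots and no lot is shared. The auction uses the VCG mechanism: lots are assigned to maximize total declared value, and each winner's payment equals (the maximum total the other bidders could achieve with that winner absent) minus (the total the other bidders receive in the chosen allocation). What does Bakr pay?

Bakr pays $31.

Efficient allocation: Farahani→Lot G ($142), Costa→Lot D ($137), Quispe→Lot A ($146), Bakr→Lot B ($152); total welfare W = $577.
Bakr receives Lot B at value $152, so the others get W − 152 = $425.
Without Bakr: best allocation of the remaining 3 bidders over all 4 lots is Farahani→Lot G ($142), Costa→Lot B ($168), Quispe→Lot A ($146), total $456.
VCG payment = (others' best without Bakr) − (others' welfare with Bakr) = 456 − 425 = $31.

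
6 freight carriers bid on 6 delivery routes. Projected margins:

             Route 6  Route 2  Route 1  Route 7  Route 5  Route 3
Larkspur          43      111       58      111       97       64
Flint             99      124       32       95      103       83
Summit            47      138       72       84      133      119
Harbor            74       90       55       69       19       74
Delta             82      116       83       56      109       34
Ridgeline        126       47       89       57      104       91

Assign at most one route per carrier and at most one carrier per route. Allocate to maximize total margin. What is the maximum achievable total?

Max total: $651k

This is the linear assignment problem.
Optimal: Larkspur→Route 7 ($111k), Flint→Route 2 ($124k), Summit→Route 5 ($133k), Harbor→Route 3 ($74k), Delta→Route 1 ($83k), Ridgeline→Route 6 ($126k) — total 111+124+133+74+83+126 = $651k.
Next-best assignment: Larkspur→Route 7, Flint→Route 2, Summit→Route 3, Harbor→Route 1, Delta→Route 5, Ridgeline→Route 6 = $644k.
Swapping Delta↔Harbor (Delta→Route 3 $34k, Harbor→Route 1 $55k) loses 68.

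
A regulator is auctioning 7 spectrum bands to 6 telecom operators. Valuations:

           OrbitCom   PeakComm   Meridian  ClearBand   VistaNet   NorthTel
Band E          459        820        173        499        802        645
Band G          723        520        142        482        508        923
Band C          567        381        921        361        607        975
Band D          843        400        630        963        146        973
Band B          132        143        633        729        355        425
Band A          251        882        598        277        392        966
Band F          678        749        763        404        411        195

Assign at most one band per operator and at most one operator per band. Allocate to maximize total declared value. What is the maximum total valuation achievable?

Maximum total: $5169M

This is a one-to-one assignment (maximum-weight bipartite matching).
Optimal: OrbitCom→Band F ($678M), PeakComm→Band A ($882M), Meridian→Band C ($921M), ClearBand→Band D ($963M), VistaNet→Band E ($802M), NorthTel→Band G ($923M) — total 678+882+921+963+802+923 = $5169M.
Column-greedy (each band in turn goes to its best remaining operator) gives $4233M, worse by 936.
Next-best assignment: OrbitCom→Band G, PeakComm→Band F, Meridian→Band C, ClearBand→Band D, VistaNet→Band E, NorthTel→Band A = $5124M.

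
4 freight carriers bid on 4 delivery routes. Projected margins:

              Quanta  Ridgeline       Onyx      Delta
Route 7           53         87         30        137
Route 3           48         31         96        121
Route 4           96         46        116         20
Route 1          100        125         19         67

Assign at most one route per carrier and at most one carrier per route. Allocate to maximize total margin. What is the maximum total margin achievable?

Max total: $454k

This is the linear assignment problem.
Optimal: Quanta→Route 4 ($96k), Ridgeline→Route 1 ($125k), Onyx→Route 3 ($96k), Delta→Route 7 ($137k) — total 96+125+96+137 = $454k.
Row-greedy (each carrier in turn takes its best remaining route) gives $424k, worse by 30.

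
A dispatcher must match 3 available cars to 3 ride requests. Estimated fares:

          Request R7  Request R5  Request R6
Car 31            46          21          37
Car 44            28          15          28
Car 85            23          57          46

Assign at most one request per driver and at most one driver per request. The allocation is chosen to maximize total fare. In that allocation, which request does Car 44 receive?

This is a one-to-one assignment (maximum-weight bipartite matching).
Optimal: Car 31→Request R7 ($46), Car 44→Request R6 ($28), Car 85→Request R5 ($57) — total 46+28+57 = $131.
Next-best assignment: Car 31→Request R6, Car 44→Request R7, Car 85→Request R5 = $122.
Swapping Car 85↔Car 31 (Car 85→Request R7 $23, Car 31→Request R5 $21) loses 59.
No other one-to-one assignment exceeds $131.
Car 44's own top request is Request R7 ($28), but forcing Car 44→Request R7 and reassigning the rest optimally gives only $122 — worse by 9.

Car 44 receives Request R6.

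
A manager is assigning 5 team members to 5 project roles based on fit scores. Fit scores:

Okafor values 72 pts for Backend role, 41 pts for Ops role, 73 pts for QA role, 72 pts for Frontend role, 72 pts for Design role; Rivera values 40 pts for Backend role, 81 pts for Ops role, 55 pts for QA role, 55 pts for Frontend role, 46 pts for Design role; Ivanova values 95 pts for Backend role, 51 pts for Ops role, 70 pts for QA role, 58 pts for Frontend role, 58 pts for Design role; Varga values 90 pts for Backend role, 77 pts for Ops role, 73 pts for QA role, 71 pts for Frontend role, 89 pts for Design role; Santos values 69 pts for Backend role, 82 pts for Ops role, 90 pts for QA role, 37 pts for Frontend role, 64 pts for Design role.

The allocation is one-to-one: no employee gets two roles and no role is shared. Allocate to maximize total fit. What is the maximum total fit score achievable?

Treat this as an assignment problem: match each employee to one role.
Optimal: Okafor→Frontend role (72 pts), Rivera→Ops role (81 pts), Ivanova→Backend role (95 pts), Varga→Design role (89 pts), Santos→QA role (90 pts) — total 72+81+95+89+90 = 427 pts.
Column-greedy (each role in turn goes to its best remaining employee) gives 367 pts, worse by 60.
Next-best assignment: Okafor→Design role, Rivera→Ops role, Ivanova→Backend role, Varga→Frontend role, Santos→QA role = 409 pts.
No other one-to-one assignment exceeds 427 pts.

Maximum total: 427 pts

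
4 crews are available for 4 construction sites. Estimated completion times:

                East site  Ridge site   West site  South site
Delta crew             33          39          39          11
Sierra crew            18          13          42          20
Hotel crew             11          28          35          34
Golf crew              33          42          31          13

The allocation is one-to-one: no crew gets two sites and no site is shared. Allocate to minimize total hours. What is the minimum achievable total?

Minimum total: 66 hours

This is a one-to-one assignment (minimum-cost bipartite matching).
Optimal: Delta crew→South site (11 hours), Sierra crew→Ridge site (13 hours), Hotel crew→East site (11 hours), Golf crew→West site (31 hours) — total 11+13+11+31 = 66 hours.
Next-best assignment: Delta crew→West site, Sierra crew→Ridge site, Hotel crew→East site, Golf crew→South site = 76 hours.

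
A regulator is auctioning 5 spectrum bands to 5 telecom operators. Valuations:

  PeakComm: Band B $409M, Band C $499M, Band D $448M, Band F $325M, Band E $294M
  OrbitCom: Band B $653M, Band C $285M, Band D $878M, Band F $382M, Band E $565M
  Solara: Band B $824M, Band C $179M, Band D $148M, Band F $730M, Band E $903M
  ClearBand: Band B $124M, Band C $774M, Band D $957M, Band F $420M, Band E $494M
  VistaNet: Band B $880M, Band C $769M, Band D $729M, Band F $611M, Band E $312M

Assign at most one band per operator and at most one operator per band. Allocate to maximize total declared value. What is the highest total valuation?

Max total: $3760M

Optimal: PeakComm→Band F ($325M), OrbitCom→Band D ($878M), Solara→Band E ($903M), ClearBand→Band C ($774M), VistaNet→Band B ($880M) — total 325+878+903+774+880 = $3760M.
Max-entry greedy (repeatedly take the single best remaining cell) gives $3621M, worse by 139.
Next-best assignment: PeakComm→Band C, OrbitCom→Band E, Solara→Band F, ClearBand→Band D, VistaNet→Band B = $3631M.
No other one-to-one assignment exceeds $3760M.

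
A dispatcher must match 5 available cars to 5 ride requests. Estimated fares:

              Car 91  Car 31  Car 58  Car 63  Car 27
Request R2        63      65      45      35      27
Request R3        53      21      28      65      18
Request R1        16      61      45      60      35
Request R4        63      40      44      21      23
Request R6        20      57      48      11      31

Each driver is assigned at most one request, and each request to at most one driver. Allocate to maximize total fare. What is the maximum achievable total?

Optimal: Car 91→Request R4 ($63), Car 31→Request R2 ($65), Car 58→Request R6 ($48), Car 63→Request R3 ($65), Car 27→Request R1 ($35) — total 63+65+48+65+35 = $276.
Row-greedy (each driver in turn takes its best remaining request) gives $260, worse by 16.
Next-best assignment: Car 91→Request R4, Car 31→Request R2, Car 58→Request R1, Car 63→Request R3, Car 27→Request R6 = $269.

Max total: $276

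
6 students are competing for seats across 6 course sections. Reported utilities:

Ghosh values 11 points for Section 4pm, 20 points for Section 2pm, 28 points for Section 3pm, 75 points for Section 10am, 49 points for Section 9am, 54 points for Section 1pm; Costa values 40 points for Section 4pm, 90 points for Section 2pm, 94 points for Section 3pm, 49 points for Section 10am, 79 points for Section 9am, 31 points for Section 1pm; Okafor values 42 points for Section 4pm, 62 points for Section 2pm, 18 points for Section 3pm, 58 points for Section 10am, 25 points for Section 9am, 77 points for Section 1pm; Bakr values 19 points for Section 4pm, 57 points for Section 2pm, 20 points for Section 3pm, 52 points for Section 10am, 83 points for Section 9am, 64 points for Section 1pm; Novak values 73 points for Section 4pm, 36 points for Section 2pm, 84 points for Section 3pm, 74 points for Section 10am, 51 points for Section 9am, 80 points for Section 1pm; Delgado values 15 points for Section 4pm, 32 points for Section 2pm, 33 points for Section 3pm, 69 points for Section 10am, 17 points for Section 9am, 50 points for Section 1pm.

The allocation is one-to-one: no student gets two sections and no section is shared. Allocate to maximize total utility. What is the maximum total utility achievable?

Maximum total: 437 points

This is the linear assignment problem.
Optimal: Ghosh→Section 10am (75 points), Costa→Section 3pm (94 points), Okafor→Section 2pm (62 points), Bakr→Section 9am (83 points), Novak→Section 4pm (73 points), Delgado→Section 1pm (50 points) — total 75+94+62+83+73+50 = 437 points.
Column-greedy (each section in turn goes to its best remaining student) gives 431 points, worse by 6.
Swapping Delgado↔Ghosh (Delgado→Section 10am 69 points, Ghosh→Section 1pm 54 points) loses 2.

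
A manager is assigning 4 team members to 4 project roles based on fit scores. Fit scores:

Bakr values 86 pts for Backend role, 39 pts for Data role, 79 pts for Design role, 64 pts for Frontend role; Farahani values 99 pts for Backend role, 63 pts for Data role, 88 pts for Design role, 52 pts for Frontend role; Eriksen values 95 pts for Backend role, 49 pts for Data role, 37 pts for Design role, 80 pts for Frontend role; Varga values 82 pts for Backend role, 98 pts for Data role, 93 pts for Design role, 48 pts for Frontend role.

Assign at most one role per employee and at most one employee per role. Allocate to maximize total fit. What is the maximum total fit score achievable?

This is a one-to-one assignment (maximum-weight bipartite matching).
Optimal: Bakr→Design role (79 pts), Farahani→Backend role (99 pts), Eriksen→Frontend role (80 pts), Varga→Data role (98 pts) — total 79+99+80+98 = 356 pts.
Row-greedy (each employee in turn takes its best remaining role) gives 352 pts, worse by 4.
Next-best assignment: Bakr→Backend role, Farahani→Design role, Eriksen→Frontend role, Varga→Data role = 352 pts.
Swapping Bakr↔Farahani (Bakr→Backend role 86 pts, Farahani→Design role 88 pts) loses 4.
No other one-to-one assignment exceeds 356 pts.

Max total: 356 pts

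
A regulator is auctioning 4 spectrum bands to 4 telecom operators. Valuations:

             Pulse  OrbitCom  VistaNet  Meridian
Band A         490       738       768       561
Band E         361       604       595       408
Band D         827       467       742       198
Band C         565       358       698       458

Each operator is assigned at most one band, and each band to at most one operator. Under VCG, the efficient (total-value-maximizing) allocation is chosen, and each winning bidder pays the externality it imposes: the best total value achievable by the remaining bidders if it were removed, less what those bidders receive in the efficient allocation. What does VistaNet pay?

VistaNet pays $31M.

Efficient allocation: Pulse→Band D ($827M), OrbitCom→Band E ($604M), VistaNet→Band C ($698M), Meridian→Band A ($561M); total welfare W = $2690M.
VistaNet receives Band C at value $698M, so the others get W − 698 = $1992M.
Without VistaNet: best allocation of the remaining 3 bidders over all 4 bands is Pulse→Band D ($827M), OrbitCom→Band A ($738M), Meridian→Band C ($458M), total $2023M.
VCG payment = (others' best without VistaNet) − (others' welfare with VistaNet) = 2023 − 1992 = $31M.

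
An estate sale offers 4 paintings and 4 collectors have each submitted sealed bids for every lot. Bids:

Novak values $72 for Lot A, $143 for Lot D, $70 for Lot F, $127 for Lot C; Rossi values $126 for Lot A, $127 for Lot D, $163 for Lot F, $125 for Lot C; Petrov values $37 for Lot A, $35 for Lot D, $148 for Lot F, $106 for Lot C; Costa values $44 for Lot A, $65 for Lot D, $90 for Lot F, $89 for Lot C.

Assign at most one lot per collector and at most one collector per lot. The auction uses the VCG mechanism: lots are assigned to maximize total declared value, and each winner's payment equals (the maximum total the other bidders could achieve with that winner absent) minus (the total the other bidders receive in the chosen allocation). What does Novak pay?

Efficient allocation: Novak→Lot D ($143), Rossi→Lot A ($126), Petrov→Lot F ($148), Costa→Lot C ($89); total welfare W = $506.
Novak receives Lot D at value $143, so the others get W − 143 = $363.
Without Novak: best allocation of the remaining 3 bidders over all 4 lots is Rossi→Lot D ($127), Petrov→Lot F ($148), Costa→Lot C ($89), total $364.
VCG payment = (others' best without Novak) − (others' welfare with Novak) = 364 − 363 = $1.

Novak pays $1.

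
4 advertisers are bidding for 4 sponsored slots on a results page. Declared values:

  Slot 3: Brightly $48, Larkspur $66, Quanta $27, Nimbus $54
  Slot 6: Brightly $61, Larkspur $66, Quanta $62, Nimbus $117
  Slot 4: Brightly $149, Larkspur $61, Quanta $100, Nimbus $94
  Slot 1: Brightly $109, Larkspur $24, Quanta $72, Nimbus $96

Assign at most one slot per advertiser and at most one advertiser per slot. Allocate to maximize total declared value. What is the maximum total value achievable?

Maximum total: $404

Optimal: Brightly→Slot 4 ($149), Larkspur→Slot 3 ($66), Quanta→Slot 1 ($72), Nimbus→Slot 6 ($117) — total 149+66+72+117 = $404.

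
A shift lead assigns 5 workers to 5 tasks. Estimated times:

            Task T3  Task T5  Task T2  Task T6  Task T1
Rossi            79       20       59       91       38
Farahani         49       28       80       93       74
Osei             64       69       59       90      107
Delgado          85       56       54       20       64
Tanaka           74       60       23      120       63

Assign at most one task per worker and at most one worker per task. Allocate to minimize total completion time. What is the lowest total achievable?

Min total: 173 min

Optimal: Rossi→Task T1 (38 min), Farahani→Task T5 (28 min), Osei→Task T3 (64 min), Delgado→Task T6 (20 min), Tanaka→Task T2 (23 min) — total 38+28+64+20+23 = 173 min.
Column-greedy (each task in turn goes to its cheapest remaining worker) gives 219 min, worse by 46.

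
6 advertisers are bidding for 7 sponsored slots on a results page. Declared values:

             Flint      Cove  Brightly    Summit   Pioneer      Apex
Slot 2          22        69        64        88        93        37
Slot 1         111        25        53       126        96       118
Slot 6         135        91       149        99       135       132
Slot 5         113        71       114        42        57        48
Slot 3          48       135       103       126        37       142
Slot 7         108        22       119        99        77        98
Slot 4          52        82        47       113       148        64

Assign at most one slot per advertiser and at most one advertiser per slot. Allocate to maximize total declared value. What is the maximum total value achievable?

Optimal: Flint→Slot 5 ($113), Cove→Slot 3 ($135), Brightly→Slot 7 ($119), Summit→Slot 1 ($126), Pioneer→Slot 4 ($148), Apex→Slot 6 ($132) — total 113+135+119+126+148+132 = $773.
Column-greedy (each slot in turn goes to its best remaining advertiser) gives $645, worse by 128.
Checked against all permutations: $773 is optimal.

Max total: $773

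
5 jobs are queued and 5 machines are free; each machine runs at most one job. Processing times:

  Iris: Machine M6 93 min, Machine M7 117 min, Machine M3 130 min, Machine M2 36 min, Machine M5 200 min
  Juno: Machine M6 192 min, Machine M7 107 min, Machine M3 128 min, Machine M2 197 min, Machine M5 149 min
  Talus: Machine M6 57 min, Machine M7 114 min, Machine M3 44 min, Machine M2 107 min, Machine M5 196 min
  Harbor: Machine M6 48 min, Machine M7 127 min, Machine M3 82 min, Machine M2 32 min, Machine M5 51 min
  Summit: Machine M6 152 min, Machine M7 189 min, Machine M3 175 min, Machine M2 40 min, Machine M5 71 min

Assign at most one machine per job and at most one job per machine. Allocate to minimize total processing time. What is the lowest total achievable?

Min total: 306 min

This is the linear assignment problem.
Optimal: Iris→Machine M2 (36 min), Juno→Machine M7 (107 min), Talus→Machine M3 (44 min), Harbor→Machine M6 (48 min), Summit→Machine M5 (71 min) — total 36+107+44+48+71 = 306 min.
Min-entry greedy (repeatedly take the single cheapest remaining cell) gives 347 min, worse by 41.
Next-best assignment: Iris→Machine M6, Juno→Machine M7, Talus→Machine M3, Harbor→Machine M5, Summit→Machine M2 = 335 min.
Every other assignment is strictly worse.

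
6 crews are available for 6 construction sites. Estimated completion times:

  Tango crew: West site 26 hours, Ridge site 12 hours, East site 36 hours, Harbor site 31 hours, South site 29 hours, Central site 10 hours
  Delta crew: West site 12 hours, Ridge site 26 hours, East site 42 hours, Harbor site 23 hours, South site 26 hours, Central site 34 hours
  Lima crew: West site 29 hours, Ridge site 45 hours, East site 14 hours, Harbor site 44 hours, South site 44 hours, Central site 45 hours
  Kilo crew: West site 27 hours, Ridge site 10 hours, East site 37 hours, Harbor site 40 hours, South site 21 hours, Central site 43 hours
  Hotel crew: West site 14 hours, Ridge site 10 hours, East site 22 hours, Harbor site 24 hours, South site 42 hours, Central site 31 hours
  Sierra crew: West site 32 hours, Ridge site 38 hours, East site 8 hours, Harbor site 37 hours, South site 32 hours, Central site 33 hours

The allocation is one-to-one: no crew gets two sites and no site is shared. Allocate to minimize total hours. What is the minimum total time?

This is a one-to-one assignment (minimum-cost bipartite matching).
Optimal: Tango crew→Central site (10 hours), Delta crew→Harbor site (23 hours), Lima crew→West site (29 hours), Kilo crew→South site (21 hours), Hotel crew→Ridge site (10 hours), Sierra crew→East site (8 hours) — total 10+23+29+21+10+8 = 101 hours.
Column-greedy (each site in turn goes to its cheapest remaining crew) gives 128 hours, worse by 27.

Minimum total: 101 hours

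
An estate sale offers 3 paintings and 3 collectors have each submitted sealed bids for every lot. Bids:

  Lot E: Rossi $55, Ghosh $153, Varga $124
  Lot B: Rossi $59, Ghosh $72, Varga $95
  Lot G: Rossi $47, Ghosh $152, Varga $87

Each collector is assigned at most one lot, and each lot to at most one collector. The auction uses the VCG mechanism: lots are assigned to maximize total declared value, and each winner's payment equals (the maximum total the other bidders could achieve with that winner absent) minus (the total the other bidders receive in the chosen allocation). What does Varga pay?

Varga pays $1.

Efficient allocation: Rossi→Lot B ($59), Ghosh→Lot G ($152), Varga→Lot E ($124); total welfare W = $335.
Varga receives Lot E at value $124, so the others get W − 124 = $211.
Without Varga: best allocation of the remaining 2 bidders over all 3 lots is Rossi→Lot B ($59), Ghosh→Lot E ($153), total $212.
VCG payment = (others' best without Varga) − (others' welfare with Varga) = 212 − 211 = $1.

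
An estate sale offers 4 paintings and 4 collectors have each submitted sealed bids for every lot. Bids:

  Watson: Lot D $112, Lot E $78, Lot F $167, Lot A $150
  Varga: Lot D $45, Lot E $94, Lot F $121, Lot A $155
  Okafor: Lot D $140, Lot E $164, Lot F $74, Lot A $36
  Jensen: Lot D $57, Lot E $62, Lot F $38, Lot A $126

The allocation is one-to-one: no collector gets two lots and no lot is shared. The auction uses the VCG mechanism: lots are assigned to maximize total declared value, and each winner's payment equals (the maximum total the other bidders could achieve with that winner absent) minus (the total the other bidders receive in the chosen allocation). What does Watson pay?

Watson pays $35.

Efficient allocation: Watson→Lot F ($167), Varga→Lot A ($155), Okafor→Lot E ($164), Jensen→Lot D ($57); total welfare W = $543.
Watson receives Lot F at value $167, so the others get W − 167 = $376.
Without Watson: best allocation of the remaining 3 bidders over all 4 lots is Varga→Lot F ($121), Okafor→Lot E ($164), Jensen→Lot A ($126), total $411.
VCG payment = (others' best without Watson) − (others' welfare with Watson) = 411 − 376 = $35.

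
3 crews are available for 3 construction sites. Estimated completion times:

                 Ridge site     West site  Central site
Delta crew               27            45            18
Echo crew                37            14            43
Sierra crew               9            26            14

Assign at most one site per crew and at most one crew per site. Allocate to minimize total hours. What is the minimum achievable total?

Optimal: Delta crew→Central site (18 hours), Echo crew→West site (14 hours), Sierra crew→Ridge site (9 hours) — total 18+14+9 = 41 hours.
No other one-to-one assignment undercuts 41 hours.

Min total: 41 hours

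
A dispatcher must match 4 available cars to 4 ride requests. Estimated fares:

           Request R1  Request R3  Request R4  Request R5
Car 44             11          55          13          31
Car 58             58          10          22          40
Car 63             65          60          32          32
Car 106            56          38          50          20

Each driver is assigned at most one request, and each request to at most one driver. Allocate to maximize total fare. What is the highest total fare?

Optimal: Car 44→Request R3 ($55), Car 58→Request R5 ($40), Car 63→Request R1 ($65), Car 106→Request R4 ($50) — total 55+40+65+50 = $210.
Row-greedy (each driver in turn takes its best remaining request) gives $165, worse by 45.

Max total: $210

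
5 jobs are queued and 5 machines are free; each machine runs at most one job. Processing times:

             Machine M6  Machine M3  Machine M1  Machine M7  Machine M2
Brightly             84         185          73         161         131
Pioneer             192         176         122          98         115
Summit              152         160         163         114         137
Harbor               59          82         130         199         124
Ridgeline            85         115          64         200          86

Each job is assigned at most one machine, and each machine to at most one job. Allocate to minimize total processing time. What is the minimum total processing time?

Minimum total: 459 min

Optimal: Brightly→Machine M6 (84 min), Pioneer→Machine M2 (115 min), Summit→Machine M7 (114 min), Harbor→Machine M3 (82 min), Ridgeline→Machine M1 (64 min) — total 84+115+114+82+64 = 459 min.
Row-greedy (each job in turn takes its cheapest remaining machine) gives 482 min, worse by 23.
No other one-to-one assignment undercuts 459 min.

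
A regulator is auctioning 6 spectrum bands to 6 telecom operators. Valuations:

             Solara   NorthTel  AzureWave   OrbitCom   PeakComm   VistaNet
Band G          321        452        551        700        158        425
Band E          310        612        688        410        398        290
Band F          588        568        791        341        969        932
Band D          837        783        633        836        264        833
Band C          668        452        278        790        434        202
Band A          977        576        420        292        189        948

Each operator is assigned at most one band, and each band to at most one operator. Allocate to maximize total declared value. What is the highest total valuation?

Max total: $4756M

Optimal: Solara→Band C ($668M), NorthTel→Band D ($783M), AzureWave→Band E ($688M), OrbitCom→Band G ($700M), PeakComm→Band F ($969M), VistaNet→Band A ($948M) — total 668+783+688+700+969+948 = $4756M.
Column-greedy (each band in turn goes to its best remaining operator) gives $4594M, worse by 162.
Next-best assignment: Solara→Band A, NorthTel→Band E, AzureWave→Band G, OrbitCom→Band C, PeakComm→Band F, VistaNet→Band D = $4732M.
Every other assignment is strictly worse.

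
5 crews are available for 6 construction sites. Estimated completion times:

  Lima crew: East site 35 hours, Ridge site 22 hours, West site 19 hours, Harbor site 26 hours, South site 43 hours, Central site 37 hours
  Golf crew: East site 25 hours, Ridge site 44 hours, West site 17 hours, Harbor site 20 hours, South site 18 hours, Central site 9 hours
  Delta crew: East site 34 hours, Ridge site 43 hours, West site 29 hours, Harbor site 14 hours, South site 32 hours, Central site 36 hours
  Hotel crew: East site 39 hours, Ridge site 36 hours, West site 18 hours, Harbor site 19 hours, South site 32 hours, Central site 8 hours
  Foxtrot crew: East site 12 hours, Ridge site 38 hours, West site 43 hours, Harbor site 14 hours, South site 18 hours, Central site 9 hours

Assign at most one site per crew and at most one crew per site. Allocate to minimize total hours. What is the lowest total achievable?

Minimum total: 71 hours

This is the linear assignment problem.
Optimal: Lima crew→West site (19 hours), Golf crew→South site (18 hours), Delta crew→Harbor site (14 hours), Hotel crew→Central site (8 hours), Foxtrot crew→East site (12 hours) — total 19+18+14+8+12 = 71 hours.
Column-greedy (each site in turn goes to its cheapest remaining crew) gives 97 hours, worse by 26.
Next-best assignment: Lima crew→Ridge site, Golf crew→West site, Delta crew→Harbor site, Hotel crew→Central site, Foxtrot crew→East site = 73 hours.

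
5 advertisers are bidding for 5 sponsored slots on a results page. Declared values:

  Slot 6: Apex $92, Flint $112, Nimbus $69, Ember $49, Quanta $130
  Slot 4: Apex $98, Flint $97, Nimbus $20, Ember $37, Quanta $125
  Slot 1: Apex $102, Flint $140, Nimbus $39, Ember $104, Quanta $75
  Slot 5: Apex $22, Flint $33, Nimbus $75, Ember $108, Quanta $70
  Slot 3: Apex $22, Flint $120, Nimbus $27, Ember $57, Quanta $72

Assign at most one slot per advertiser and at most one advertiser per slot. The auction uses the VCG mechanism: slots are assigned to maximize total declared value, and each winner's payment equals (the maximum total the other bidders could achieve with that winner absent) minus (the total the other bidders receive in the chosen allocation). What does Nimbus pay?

Nimbus pays $24.

Efficient allocation: Apex→Slot 4 ($98), Flint→Slot 3 ($120), Nimbus→Slot 5 ($75), Ember→Slot 1 ($104), Quanta→Slot 6 ($130); total welfare W = $527.
Nimbus receives Slot 5 at value $75, so the others get W − 75 = $452.
Without Nimbus: best allocation of the remaining 4 bidders over all 5 slots is Apex→Slot 4 ($98), Flint→Slot 1 ($140), Ember→Slot 5 ($108), Quanta→Slot 6 ($130), total $476.
VCG payment = (others' best without Nimbus) − (others' welfare with Nimbus) = 476 − 452 = $24.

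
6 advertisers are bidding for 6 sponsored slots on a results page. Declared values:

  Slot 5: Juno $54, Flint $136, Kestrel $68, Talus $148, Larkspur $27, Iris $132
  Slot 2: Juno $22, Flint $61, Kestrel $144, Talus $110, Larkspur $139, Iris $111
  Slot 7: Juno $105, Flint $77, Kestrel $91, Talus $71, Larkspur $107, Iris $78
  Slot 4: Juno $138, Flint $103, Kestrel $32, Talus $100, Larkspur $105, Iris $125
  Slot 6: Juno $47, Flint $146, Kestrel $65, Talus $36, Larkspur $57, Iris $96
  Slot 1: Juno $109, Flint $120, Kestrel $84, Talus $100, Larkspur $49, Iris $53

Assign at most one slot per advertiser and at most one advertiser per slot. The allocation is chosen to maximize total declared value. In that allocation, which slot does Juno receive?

Treat this as an assignment problem: match each advertiser to one slot.
Optimal: Juno→Slot 1 ($109), Flint→Slot 6 ($146), Kestrel→Slot 2 ($144), Talus→Slot 5 ($148), Larkspur→Slot 7 ($107), Iris→Slot 4 ($125) — total 109+146+144+148+107+125 = $779.
Max-entry greedy (repeatedly take the single best remaining cell) gives $736, worse by 43.
Next-best assignment: Juno→Slot 4, Flint→Slot 6, Kestrel→Slot 2, Talus→Slot 1, Larkspur→Slot 7, Iris→Slot 5 = $767.
Every other assignment is strictly worse.
Juno's own top slot is Slot 4 ($138), but forcing Juno→Slot 4 and reassigning the rest optimally gives only $767 — worse by 12.

Juno receives Slot 1.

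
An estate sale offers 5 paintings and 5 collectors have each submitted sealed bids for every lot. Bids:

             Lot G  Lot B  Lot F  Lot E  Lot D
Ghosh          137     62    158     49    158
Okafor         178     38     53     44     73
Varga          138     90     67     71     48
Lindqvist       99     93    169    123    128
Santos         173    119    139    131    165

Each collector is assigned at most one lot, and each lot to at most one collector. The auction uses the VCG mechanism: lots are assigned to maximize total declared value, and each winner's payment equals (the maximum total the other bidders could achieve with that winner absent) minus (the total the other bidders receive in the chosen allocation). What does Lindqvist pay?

Lindqvist pays $34.

Efficient allocation: Ghosh→Lot D ($158), Okafor→Lot G ($178), Varga→Lot B ($90), Lindqvist→Lot F ($169), Santos→Lot E ($131); total welfare W = $726.
Lindqvist receives Lot F at value $169, so the others get W − 169 = $557.
Without Lindqvist: best allocation of the remaining 4 bidders over all 5 lots is Ghosh→Lot F ($158), Okafor→Lot G ($178), Varga→Lot B ($90), Santos→Lot D ($165), total $591.
VCG payment = (others' best without Lindqvist) − (others' welfare with Lindqvist) = 591 − 557 = $34.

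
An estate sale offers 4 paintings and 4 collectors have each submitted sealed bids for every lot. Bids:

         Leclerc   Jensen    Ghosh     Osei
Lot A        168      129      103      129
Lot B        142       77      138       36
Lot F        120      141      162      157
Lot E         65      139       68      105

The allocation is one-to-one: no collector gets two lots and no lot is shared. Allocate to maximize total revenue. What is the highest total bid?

Maximum total: $602

This is a one-to-one assignment (maximum-weight bipartite matching).
Optimal: Leclerc→Lot A ($168), Jensen→Lot E ($139), Ghosh→Lot B ($138), Osei→Lot F ($157) — total 168+139+138+157 = $602.
Swapping Jensen↔Leclerc (Jensen→Lot A $129, Leclerc→Lot E $65) loses 113.
Every other assignment is strictly worse.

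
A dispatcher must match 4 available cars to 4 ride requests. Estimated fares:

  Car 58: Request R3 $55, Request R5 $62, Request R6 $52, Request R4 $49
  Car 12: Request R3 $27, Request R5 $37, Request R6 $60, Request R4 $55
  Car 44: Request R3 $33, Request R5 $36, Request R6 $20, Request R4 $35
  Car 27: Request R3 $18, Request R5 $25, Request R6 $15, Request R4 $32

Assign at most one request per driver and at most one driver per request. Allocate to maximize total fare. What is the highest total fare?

Optimal: Car 58→Request R5 ($62), Car 12→Request R6 ($60), Car 44→Request R3 ($33), Car 27→Request R4 ($32) — total 62+60+33+32 = $187.
Column-greedy (each request in turn goes to its best remaining driver) gives $144, worse by 43.
Next-best assignment: Car 58→Request R3, Car 12→Request R6, Car 44→Request R5, Car 27→Request R4 = $183.
Swapping Car 58↔Car 12 (Car 58→Request R6 $52, Car 12→Request R5 $37) loses 33.
Checked against all permutations: $187 is optimal.

Max total: $187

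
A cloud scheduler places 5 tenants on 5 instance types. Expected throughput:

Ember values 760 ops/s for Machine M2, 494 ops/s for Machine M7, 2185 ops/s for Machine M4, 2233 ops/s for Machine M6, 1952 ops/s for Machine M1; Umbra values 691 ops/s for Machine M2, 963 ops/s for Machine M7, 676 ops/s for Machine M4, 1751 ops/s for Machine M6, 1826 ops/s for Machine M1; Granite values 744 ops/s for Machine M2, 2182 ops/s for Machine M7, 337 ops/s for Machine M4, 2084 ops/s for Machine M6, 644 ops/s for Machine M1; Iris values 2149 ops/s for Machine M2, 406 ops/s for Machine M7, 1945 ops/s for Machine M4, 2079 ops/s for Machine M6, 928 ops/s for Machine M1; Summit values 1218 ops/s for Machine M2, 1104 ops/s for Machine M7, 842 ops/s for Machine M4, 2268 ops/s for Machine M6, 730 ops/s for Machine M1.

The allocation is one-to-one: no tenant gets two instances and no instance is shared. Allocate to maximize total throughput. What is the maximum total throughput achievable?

Optimal: Ember→Machine M4 (2185 ops/s), Umbra→Machine M1 (1826 ops/s), Granite→Machine M7 (2182 ops/s), Iris→Machine M2 (2149 ops/s), Summit→Machine M6 (2268 ops/s) — total 2185+1826+2182+2149+2268 = 10610 ops/s.
Row-greedy (each tenant in turn takes its best remaining instance) gives 9232 ops/s, worse by 1378.
Next-best assignment: Ember→Machine M4, Umbra→Machine M1, Granite→Machine M7, Iris→Machine M6, Summit→Machine M2 = 9490 ops/s.

Maximum total: 10610 ops/s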